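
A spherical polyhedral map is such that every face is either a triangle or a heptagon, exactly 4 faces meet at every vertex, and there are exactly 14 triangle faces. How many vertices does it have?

14

Let x be the number of heptagons; then F = 14 + x.
Edge–face incidences: 2E = 3·14 + 7·x = 42 + 7x.
Every vertex has degree 4, so 4V = 2E.
Euler: V − E + F = 2 ⇒ (2E)/4 − E + (14 + x) = 2.
Multiply by 8: 2·(2E) − 4·(2E) + 8·(14 + x) = 16, i.e. 112 + 8x − 2·(42 + 7x) = 16.
Collecting terms: −6x + 28 = 16, so −6x = −12, so x = 2.
Then 2E = 42 + 7·2 = 56, so E = 28, V = 2E/4 = 14, F = 14 + 2 = 16.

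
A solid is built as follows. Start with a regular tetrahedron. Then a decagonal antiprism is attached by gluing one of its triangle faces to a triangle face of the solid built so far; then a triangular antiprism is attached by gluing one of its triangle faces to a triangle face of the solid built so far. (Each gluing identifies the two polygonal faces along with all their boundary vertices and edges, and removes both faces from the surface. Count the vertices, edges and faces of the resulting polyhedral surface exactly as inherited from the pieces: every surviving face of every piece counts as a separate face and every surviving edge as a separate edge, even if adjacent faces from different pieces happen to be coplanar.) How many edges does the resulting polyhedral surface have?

A regular tetrahedron: V=4, E=6, F=4.
Attach a decagonal antiprism (V=20, E=40, F=22) along a 3-gon: merge 3 vertices and 3 edges, delete both glued faces → V=21, E=43, F=24.
Attach a triangular antiprism (V=6, E=12, F=8) along a 3-gon: merge 3 vertices and 3 edges, delete both glued faces → V=24, E=52, F=30.
Check: V − E + F = 24 − 52 + 30 = 2.

52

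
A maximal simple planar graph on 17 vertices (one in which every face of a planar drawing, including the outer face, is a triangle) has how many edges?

In a plane triangulation 3F = 2E and V − E + F = 2, so E = 3V − 6 = 3·17 − 6 = 45.

45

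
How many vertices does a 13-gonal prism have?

26

A prism on an n-gon has two n-gon bases and n rectangular sides: V = 2·13 = 26, E = 3·13 = 39, F = 13 + 2 = 15.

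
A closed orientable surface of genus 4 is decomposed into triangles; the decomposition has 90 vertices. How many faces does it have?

χ = 2 − 2·4 = -6, and every face is a triangle so 3F = 2E.
V − E + F = -6 with E = 3F/2 gives 90 − (3/2 − 1)·F = -6, so F = 192 and E = 288.

192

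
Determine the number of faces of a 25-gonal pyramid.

A pyramid on an n-gon base has one n-gon and n triangles: V = 25 + 1 = 26, E = 2·25 = 50, F = 25 + 1 = 26.

26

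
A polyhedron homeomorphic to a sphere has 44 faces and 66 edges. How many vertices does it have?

Here V − E + F = 2.
V = 2 + E − F = 2 + 66 − 44 = 24.

24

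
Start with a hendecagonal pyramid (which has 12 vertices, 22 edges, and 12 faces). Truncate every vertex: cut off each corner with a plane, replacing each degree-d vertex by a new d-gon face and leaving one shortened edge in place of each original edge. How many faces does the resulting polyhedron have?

Truncation replaces each original edge-end by a new vertex, so V′ = 2E = 44.
Each original edge survives, and each old vertex of degree d contributes d new edges; summing degrees gives Σd = 2E, so E′ = E + 2E = 3E = 66.
Each original face survives and each original vertex becomes one new face: F′ = F + V = 24.

24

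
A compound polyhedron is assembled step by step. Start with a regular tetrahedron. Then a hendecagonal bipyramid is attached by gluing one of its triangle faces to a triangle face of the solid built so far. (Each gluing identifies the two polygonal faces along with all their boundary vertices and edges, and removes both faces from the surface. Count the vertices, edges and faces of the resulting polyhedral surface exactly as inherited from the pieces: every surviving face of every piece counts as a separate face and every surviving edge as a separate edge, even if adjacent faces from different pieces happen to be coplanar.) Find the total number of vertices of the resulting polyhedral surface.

14

A regular tetrahedron: V=4, E=6, F=4.
Attach a hendecagonal bipyramid (V=13, E=33, F=22) along a 3-gon: merge 3 vertices and 3 edges, delete both glued faces → V=14, E=36, F=24.
Check: V − E + F = 14 − 36 + 24 = 2.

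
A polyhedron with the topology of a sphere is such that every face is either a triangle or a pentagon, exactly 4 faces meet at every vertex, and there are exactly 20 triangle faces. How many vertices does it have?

Let x be the number of pentagons; then F = 20 + x.
Edge–face incidences: 2E = 3·20 + 5·x = 60 + 5x.
Every vertex has degree 4, so 4V = 2E.
Euler: V − E + F = 2 ⇒ (2E)/4 − E + (20 + x) = 2.
Multiply by 8: 2·(2E) − 4·(2E) + 8·(20 + x) = 16, i.e. 160 + 8x − 2·(60 + 5x) = 16.
Collecting terms: −2x + 40 = 16, so −2x = −24, so x = 12.
Then 2E = 60 + 5·12 = 120, so E = 60, V = 2E/4 = 30, F = 20 + 12 = 32.

30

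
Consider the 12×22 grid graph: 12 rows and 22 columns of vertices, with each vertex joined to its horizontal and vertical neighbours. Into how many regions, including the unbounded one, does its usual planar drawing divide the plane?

232

The grid has V = 12·22 = 264 vertices and E = 12·21 + 22·11 = 494 edges.
F = 2 − V + E = 2 − 264 + 494 = 232.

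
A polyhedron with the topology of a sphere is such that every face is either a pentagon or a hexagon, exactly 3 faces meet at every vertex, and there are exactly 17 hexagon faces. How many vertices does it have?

Let x be the number of pentagons; then F = 17 + x.
Edge–face incidences: 2E = 6·17 + 5·x = 102 + 5x.
Every vertex has degree 3, so 3V = 2E.
Euler: V − E + F = 2 ⇒ (2E)/3 − E + (17 + x) = 2.
Multiply by 6: 2·(2E) − 3·(2E) + 6·(17 + x) = 12, i.e. 102 + 6x − (102 + 5x) = 12.
Collecting terms: x = 12.
Then 2E = 102 + 5·12 = 162, so E = 81, V = 2E/3 = 54, F = 17 + 12 = 29.

54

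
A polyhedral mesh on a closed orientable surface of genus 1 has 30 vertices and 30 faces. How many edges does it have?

For a closed orientable surface of genus 1, χ = 2 − 2·1 = 0.
E = V + F − (0) = 30 + 30 − (0) = 60.

60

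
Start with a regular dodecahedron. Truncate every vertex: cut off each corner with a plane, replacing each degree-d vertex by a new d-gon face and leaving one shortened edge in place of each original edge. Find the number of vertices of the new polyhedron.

The base solid has V = 20, E = 30, F = 12.
Truncation replaces each original edge-end by a new vertex, so V′ = 2E = 60.
Each original edge survives, and each old vertex of degree d contributes d new edges; summing degrees gives Σd = 2E, so E′ = E + 2E = 3E = 90.
Each original face survives and each original vertex becomes one new face: F′ = F + V = 32.

60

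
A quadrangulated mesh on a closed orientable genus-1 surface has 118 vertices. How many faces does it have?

118

χ = 2 − 2·1 = 0, and every face is a square so 4F = 2E.
V − E + F = 0 with E = 4F/2 gives 118 − (4/2 − 1)·F = 0, so F = 118 and E = 236.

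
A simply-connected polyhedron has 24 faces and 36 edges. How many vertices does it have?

Here V − E + F = 2.
V = 2 + E − F = 2 + 36 − 24 = 14.

14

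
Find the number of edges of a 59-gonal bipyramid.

A bipyramid over an n-gon has 2n triangular faces and n + 2 vertices: V = 59 + 2 = 61, E = 3·59 = 177, F = 2·59 = 118.

177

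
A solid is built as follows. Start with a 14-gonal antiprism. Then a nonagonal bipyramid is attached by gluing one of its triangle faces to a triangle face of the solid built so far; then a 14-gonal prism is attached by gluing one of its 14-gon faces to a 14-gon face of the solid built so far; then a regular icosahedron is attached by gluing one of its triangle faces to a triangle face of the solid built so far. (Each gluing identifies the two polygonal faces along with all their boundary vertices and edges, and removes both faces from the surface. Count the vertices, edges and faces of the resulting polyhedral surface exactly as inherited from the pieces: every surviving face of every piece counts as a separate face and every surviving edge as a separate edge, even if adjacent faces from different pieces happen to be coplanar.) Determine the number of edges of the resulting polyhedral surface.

135

A 14-gonal antiprism: V=28, E=56, F=30.
Attach a nonagonal bipyramid (V=11, E=27, F=18) along a 3-gon: merge 3 vertices and 3 edges, delete both glued faces → V=36, E=80, F=46.
Attach a 14-gonal prism (V=28, E=42, F=16) along a 14-gon: merge 14 vertices and 14 edges, delete both glued faces → V=50, E=108, F=60.
Attach a regular icosahedron (V=12, E=30, F=20) along a 3-gon: merge 3 vertices and 3 edges, delete both glued faces → V=59, E=135, F=78.
Check: V − E + F = 59 − 135 + 78 = 2.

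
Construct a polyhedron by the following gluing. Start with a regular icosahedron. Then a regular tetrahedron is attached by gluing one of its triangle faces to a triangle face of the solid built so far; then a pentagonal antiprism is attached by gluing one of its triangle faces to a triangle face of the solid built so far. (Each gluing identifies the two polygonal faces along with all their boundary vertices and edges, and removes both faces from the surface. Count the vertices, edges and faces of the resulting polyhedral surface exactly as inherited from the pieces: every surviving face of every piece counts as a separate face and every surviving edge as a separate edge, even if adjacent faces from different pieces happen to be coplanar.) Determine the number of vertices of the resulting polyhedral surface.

A regular icosahedron: V=12, E=30, F=20.
Attach a regular tetrahedron (V=4, E=6, F=4) along a 3-gon: merge 3 vertices and 3 edges, delete both glued faces → V=13, E=33, F=22.
Attach a pentagonal antiprism (V=10, E=20, F=12) along a 3-gon: merge 3 vertices and 3 edges, delete both glued faces → V=20, E=50, F=32.
Check: V − E + F = 20 − 50 + 32 = 2.

20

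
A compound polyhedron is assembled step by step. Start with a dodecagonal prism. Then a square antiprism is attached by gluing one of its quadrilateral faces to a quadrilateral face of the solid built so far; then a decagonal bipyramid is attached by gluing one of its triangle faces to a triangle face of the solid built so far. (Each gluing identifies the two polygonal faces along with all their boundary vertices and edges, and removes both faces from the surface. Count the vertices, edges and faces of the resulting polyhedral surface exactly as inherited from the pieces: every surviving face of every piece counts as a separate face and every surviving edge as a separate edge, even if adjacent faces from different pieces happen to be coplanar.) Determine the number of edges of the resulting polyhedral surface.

75

A dodecagonal prism: V=24, E=36, F=14.
Attach a square antiprism (V=8, E=16, F=10) along a 4-gon: merge 4 vertices and 4 edges, delete both glued faces → V=28, E=48, F=22.
Attach a decagonal bipyramid (V=12, E=30, F=20) along a 3-gon: merge 3 vertices and 3 edges, delete both glued faces → V=37, E=75, F=40.
Check: V − E + F = 37 − 75 + 40 = 2.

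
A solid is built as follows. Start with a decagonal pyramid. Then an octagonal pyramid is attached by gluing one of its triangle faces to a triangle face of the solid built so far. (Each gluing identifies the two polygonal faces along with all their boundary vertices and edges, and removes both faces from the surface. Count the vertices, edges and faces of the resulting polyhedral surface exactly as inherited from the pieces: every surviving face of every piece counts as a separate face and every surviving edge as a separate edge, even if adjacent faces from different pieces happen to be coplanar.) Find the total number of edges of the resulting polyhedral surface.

33

A decagonal pyramid: V=11, E=20, F=11.
Attach an octagonal pyramid (V=9, E=16, F=9) along a 3-gon: merge 3 vertices and 3 edges, delete both glued faces → V=17, E=33, F=18.
Check: V − E + F = 17 − 33 + 18 = 2.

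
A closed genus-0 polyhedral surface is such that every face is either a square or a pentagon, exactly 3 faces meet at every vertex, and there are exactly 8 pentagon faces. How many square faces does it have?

2

Let x be the number of squares; then F = 8 + x.
Edge–face incidences: 2E = 5·8 + 4·x = 40 + 4x.
Every vertex has degree 3, so 3V = 2E.
Euler: V − E + F = 2 ⇒ (2E)/3 − E + (8 + x) = 2.
Multiply by 6: 2·(2E) − 3·(2E) + 6·(8 + x) = 12, i.e. 48 + 6x − (40 + 4x) = 12.
Collecting terms: 2x + 8 = 12, so 2x = 4, so x = 2.
Then 2E = 40 + 4·2 = 48, so E = 24, V = 2E/3 = 16, F = 8 + 2 = 10.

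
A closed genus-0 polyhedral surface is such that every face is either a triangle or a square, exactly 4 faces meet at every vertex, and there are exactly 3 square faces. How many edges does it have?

18

Let x be the number of triangles; then F = 3 + x.
Edge–face incidences: 2E = 4·3 + 3·x = 12 + 3x.
Every vertex has degree 4, so 4V = 2E.
Euler: V − E + F = 2 ⇒ (2E)/4 − E + (3 + x) = 2.
Multiply by 8: 2·(2E) − 4·(2E) + 8·(3 + x) = 16, i.e. 24 + 8x − 2·(12 + 3x) = 16.
Collecting terms: 2x = 16, so x = 8.
Then 2E = 12 + 3·8 = 36, so E = 18, V = 2E/4 = 9, F = 3 + 8 = 11.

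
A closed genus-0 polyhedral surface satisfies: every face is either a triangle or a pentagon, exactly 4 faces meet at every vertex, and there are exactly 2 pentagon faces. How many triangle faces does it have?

10

Let x be the number of triangles; then F = 2 + x.
Edge–face incidences: 2E = 5·2 + 3·x = 10 + 3x.
Every vertex has degree 4, so 4V = 2E.
Euler: V − E + F = 2 ⇒ (2E)/4 − E + (2 + x) = 2.
Multiply by 8: 2·(2E) − 4·(2E) + 8·(2 + x) = 16, i.e. 16 + 8x − 2·(10 + 3x) = 16.
Collecting terms: 2x − 4 = 16, so 2x = 20, so x = 10.
Then 2E = 10 + 3·10 = 40, so E = 20, V = 2E/4 = 10, F = 2 + 10 = 12.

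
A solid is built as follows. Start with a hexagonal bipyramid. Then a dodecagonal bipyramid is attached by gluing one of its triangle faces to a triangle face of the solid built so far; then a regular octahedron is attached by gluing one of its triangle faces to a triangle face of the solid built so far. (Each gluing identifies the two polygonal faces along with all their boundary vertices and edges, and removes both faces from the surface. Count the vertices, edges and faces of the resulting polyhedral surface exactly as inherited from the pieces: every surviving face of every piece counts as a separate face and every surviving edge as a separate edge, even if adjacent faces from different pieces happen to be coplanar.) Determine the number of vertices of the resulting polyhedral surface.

A hexagonal bipyramid: V=8, E=18, F=12.
Attach a dodecagonal bipyramid (V=14, E=36, F=24) along a 3-gon: merge 3 vertices and 3 edges, delete both glued faces → V=19, E=51, F=34.
Attach a regular octahedron (V=6, E=12, F=8) along a 3-gon: merge 3 vertices and 3 edges, delete both glued faces → V=22, E=60, F=40.
Check: V − E + F = 22 − 60 + 40 = 2.

22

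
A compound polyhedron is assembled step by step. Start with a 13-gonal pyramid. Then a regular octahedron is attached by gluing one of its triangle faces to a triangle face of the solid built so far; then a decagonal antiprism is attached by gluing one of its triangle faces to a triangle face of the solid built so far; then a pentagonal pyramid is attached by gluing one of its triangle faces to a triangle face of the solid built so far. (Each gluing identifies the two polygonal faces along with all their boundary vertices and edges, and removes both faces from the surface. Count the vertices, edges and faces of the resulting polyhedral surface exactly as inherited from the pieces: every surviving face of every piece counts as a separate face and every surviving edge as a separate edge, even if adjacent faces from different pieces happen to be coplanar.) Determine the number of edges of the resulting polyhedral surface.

A 13-gonal pyramid: V=14, E=26, F=14.
Attach a regular octahedron (V=6, E=12, F=8) along a 3-gon: merge 3 vertices and 3 edges, delete both glued faces → V=17, E=35, F=20.
Attach a decagonal antiprism (V=20, E=40, F=22) along a 3-gon: merge 3 vertices and 3 edges, delete both glued faces → V=34, E=72, F=40.
Attach a pentagonal pyramid (V=6, E=10, F=6) along a 3-gon: merge 3 vertices and 3 edges, delete both glued faces → V=37, E=79, F=44.
Check: V − E + F = 37 − 79 + 44 = 2.

79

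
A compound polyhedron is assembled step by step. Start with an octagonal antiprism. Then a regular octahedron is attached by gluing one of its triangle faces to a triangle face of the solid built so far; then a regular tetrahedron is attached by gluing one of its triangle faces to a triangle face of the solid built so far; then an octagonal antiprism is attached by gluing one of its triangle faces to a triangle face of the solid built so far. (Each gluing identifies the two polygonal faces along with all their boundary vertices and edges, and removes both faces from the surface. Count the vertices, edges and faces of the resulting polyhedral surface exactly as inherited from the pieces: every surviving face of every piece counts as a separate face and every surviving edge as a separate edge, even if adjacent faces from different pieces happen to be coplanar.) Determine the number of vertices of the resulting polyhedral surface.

An octagonal antiprism: V=16, E=32, F=18.
Attach a regular octahedron (V=6, E=12, F=8) along a 3-gon: merge 3 vertices and 3 edges, delete both glued faces → V=19, E=41, F=24.
Attach a regular tetrahedron (V=4, E=6, F=4) along a 3-gon: merge 3 vertices and 3 edges, delete both glued faces → V=20, E=44, F=26.
Attach an octagonal antiprism (V=16, E=32, F=18) along a 3-gon: merge 3 vertices and 3 edges, delete both glued faces → V=33, E=73, F=42.
Check: V − E + F = 33 − 73 + 42 = 2.

33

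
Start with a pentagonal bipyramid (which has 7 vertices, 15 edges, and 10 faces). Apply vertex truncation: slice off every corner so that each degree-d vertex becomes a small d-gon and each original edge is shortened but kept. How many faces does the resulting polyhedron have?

Truncation replaces each original edge-end by a new vertex, so V′ = 2E = 30.
Each original edge survives, and each old vertex of degree d contributes d new edges; summing degrees gives Σd = 2E, so E′ = E + 2E = 3E = 45.
Each original face survives and each original vertex becomes one new face: F′ = F + V = 17.

17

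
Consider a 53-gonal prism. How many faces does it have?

A prism on an n-gon has two n-gon bases and n rectangular sides: V = 2·53 = 106, E = 3·53 = 159, F = 53 + 2 = 55.
Check: V − E + F = 106 − 159 + 55 = 2.

55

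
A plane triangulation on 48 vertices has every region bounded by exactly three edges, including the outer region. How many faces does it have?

In a plane triangulation 3F = 2E and V − E + F = 2, so F = 2V − 4 = 2·48 − 4 = 92.

92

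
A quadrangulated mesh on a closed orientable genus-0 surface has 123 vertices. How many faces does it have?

121

χ = 2 − 2·0 = 2, and every face is a square so 4F = 2E.
V − E + F = 2 with E = 4F/2 gives 123 − (4/2 − 1)·F = 2, so F = 121 and E = 242.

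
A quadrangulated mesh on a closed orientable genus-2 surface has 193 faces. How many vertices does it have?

191

χ = 2 − 2·2 = -2, and every face is a square so 4F = 2E.
E = 4·193/2 = 386. Then V = -2 + E − F = -2 + 386 − 193 = 191.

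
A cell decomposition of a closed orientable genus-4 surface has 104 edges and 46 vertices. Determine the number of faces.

52

For a closed orientable surface of genus 4, χ = 2 − 2·4 = -6.
F = -6 − V + E = -6 − 46 + 104 = 52.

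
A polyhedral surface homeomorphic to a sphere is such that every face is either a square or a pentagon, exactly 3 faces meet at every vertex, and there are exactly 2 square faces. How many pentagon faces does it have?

8

Let x be the number of pentagons; then F = 2 + x.
Edge–face incidences: 2E = 4·2 + 5·x = 8 + 5x.
Every vertex has degree 3, so 3V = 2E.
Euler: V − E + F = 2 ⇒ (2E)/3 − E + (2 + x) = 2.
Multiply by 6: 2·(2E) − 3·(2E) + 6·(2 + x) = 12, i.e. 12 + 6x − (8 + 5x) = 12.
Collecting terms: x + 4 = 12, so x = 8.
Then 2E = 8 + 5·8 = 48, so E = 24, V = 2E/3 = 16, F = 2 + 8 = 10.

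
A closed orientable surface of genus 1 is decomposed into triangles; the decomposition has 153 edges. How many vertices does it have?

χ = 2 − 2·1 = 0, and every face is a triangle so 3F = 2E.
F = 2E/3 = 102. Then V = 0 + E − F = 0 + 153 − 102 = 51.

51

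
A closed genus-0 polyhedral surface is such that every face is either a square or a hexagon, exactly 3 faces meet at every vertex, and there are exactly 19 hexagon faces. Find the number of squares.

Let x be the number of squares; then F = 19 + x.
Edge–face incidences: 2E = 6·19 + 4·x = 114 + 4x.
Every vertex has degree 3, so 3V = 2E.
Euler: V − E + F = 2 ⇒ (2E)/3 − E + (19 + x) = 2.
Multiply by 6: 2·(2E) − 3·(2E) + 6·(19 + x) = 12, i.e. 114 + 6x − (114 + 4x) = 12.
Collecting terms: 2x = 12, so x = 6.
Then 2E = 114 + 4·6 = 138, so E = 69, V = 2E/3 = 46, F = 19 + 6 = 25.

6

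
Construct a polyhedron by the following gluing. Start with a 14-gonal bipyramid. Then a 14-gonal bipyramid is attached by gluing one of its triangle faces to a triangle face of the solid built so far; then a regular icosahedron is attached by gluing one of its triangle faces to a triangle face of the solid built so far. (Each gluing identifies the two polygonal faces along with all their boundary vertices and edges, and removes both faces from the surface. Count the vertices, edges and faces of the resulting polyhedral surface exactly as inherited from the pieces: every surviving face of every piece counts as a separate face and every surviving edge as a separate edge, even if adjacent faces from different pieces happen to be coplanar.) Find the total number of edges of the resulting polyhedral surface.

A 14-gonal bipyramid: V=16, E=42, F=28.
Attach a 14-gonal bipyramid (V=16, E=42, F=28) along a 3-gon: merge 3 vertices and 3 edges, delete both glued faces → V=29, E=81, F=54.
Attach a regular icosahedron (V=12, E=30, F=20) along a 3-gon: merge 3 vertices and 3 edges, delete both glued faces → V=38, E=108, F=72.
Check: V − E + F = 38 − 108 + 72 = 2.

108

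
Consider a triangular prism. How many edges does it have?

9

A prism on an n-gon has two n-gon bases and n rectangular sides: V = 2·3 = 6, E = 3·3 = 9, F = 3 + 2 = 5.
Check: V − E + F = 6 − 9 + 5 = 2.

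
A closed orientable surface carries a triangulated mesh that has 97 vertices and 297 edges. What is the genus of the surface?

2

Every face is a triangle and each edge borders two faces, so 3F = 2·297, giving F = 198.
χ = V − E + F = 97 − 297 + 198 = -2.
For a closed orientable surface χ = 2 − 2g, so g = (2 − (-2))/2 = 2.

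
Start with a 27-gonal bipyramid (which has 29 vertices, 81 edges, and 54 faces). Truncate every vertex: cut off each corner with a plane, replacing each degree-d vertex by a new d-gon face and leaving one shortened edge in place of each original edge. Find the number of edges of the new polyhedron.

Truncation replaces each original edge-end by a new vertex, so V′ = 2E = 162.
Each original edge survives, and each old vertex of degree d contributes d new edges; summing degrees gives Σd = 2E, so E′ = E + 2E = 3E = 243.
Each original face survives and each original vertex becomes one new face: F′ = F + V = 83.

243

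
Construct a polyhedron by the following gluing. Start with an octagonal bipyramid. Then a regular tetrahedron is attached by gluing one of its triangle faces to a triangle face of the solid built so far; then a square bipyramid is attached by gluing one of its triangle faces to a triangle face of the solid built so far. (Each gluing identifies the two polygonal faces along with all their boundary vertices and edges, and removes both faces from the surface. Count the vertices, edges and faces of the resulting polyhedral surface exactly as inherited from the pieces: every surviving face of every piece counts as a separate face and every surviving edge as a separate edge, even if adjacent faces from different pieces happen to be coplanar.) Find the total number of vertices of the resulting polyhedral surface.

An octagonal bipyramid: V=10, E=24, F=16.
Attach a regular tetrahedron (V=4, E=6, F=4) along a 3-gon: merge 3 vertices and 3 edges, delete both glued faces → V=11, E=27, F=18.
Attach a square bipyramid (V=6, E=12, F=8) along a 3-gon: merge 3 vertices and 3 edges, delete both glued faces → V=14, E=36, F=24.
Check: V − E + F = 14 − 36 + 24 = 2.

14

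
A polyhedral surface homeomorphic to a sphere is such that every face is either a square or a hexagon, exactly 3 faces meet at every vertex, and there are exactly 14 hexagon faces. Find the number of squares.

6

Let x be the number of squares; then F = 14 + x.
Edge–face incidences: 2E = 6·14 + 4·x = 84 + 4x.
Every vertex has degree 3, so 3V = 2E.
Euler: V − E + F = 2 ⇒ (2E)/3 − E + (14 + x) = 2.
Multiply by 6: 2·(2E) − 3·(2E) + 6·(14 + x) = 12, i.e. 84 + 6x − (84 + 4x) = 12.
Collecting terms: 2x = 12, so x = 6.
Then 2E = 84 + 4·6 = 108, so E = 54, V = 2E/3 = 36, F = 14 + 6 = 20.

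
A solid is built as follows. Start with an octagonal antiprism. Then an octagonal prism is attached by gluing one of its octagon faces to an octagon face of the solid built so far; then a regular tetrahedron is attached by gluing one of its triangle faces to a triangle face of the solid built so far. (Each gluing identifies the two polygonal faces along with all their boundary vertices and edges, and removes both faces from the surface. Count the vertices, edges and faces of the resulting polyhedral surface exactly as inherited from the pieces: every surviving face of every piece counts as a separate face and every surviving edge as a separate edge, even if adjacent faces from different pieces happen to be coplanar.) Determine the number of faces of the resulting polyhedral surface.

An octagonal antiprism: V=16, E=32, F=18.
Attach an octagonal prism (V=16, E=24, F=10) along an 8-gon: merge 8 vertices and 8 edges, delete both glued faces → V=24, E=48, F=26.
Attach a regular tetrahedron (V=4, E=6, F=4) along a 3-gon: merge 3 vertices and 3 edges, delete both glued faces → V=25, E=51, F=28.
Check: V − E + F = 25 − 51 + 28 = 2.

28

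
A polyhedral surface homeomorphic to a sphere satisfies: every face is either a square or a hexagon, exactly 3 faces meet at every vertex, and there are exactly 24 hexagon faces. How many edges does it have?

Let x be the number of squares; then F = 24 + x.
Edge–face incidences: 2E = 6·24 + 4·x = 144 + 4x.
Every vertex has degree 3, so 3V = 2E.
Euler: V − E + F = 2 ⇒ (2E)/3 − E + (24 + x) = 2.
Multiply by 6: 2·(2E) − 3·(2E) + 6·(24 + x) = 12, i.e. 144 + 6x − (144 + 4x) = 12.
Collecting terms: 2x = 12, so x = 6.
Then 2E = 144 + 4·6 = 168, so E = 84, V = 2E/3 = 56, F = 24 + 6 = 30.

84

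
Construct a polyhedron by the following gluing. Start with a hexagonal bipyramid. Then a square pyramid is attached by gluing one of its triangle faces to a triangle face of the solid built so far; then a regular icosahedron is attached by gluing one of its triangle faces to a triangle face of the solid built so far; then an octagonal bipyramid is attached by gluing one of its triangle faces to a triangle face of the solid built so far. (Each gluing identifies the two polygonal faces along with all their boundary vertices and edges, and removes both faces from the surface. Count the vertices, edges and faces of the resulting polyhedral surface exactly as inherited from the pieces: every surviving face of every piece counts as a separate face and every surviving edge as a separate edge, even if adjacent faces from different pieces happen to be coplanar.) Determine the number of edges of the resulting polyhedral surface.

71

A hexagonal bipyramid: V=8, E=18, F=12.
Attach a square pyramid (V=5, E=8, F=5) along a 3-gon: merge 3 vertices and 3 edges, delete both glued faces → V=10, E=23, F=15.
Attach a regular icosahedron (V=12, E=30, F=20) along a 3-gon: merge 3 vertices and 3 edges, delete both glued faces → V=19, E=50, F=33.
Attach an octagonal bipyramid (V=10, E=24, F=16) along a 3-gon: merge 3 vertices and 3 edges, delete both glued faces → V=26, E=71, F=47.
Check: V − E + F = 26 − 71 + 47 = 2.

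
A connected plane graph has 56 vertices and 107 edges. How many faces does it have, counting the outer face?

53

Euler's formula for a connected plane graph: V − E + F = 2, so F = 2 − 56 + 107 = 53.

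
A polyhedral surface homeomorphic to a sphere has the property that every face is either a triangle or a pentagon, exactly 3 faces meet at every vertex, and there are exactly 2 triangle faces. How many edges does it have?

18

Let x be the number of pentagons; then F = 2 + x.
Edge–face incidences: 2E = 3·2 + 5·x = 6 + 5x.
Every vertex has degree 3, so 3V = 2E.
Euler: V − E + F = 2 ⇒ (2E)/3 − E + (2 + x) = 2.
Multiply by 6: 2·(2E) − 3·(2E) + 6·(2 + x) = 12, i.e. 12 + 6x − (6 + 5x) = 12.
Collecting terms: x + 6 = 12, so x = 6.
Then 2E = 6 + 5·6 = 36, so E = 18, V = 2E/3 = 12, F = 2 + 6 = 8.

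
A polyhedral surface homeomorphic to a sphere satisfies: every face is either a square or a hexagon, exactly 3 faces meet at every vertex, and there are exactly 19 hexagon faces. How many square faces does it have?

6

Let x be the number of squares; then F = 19 + x.
Edge–face incidences: 2E = 6·19 + 4·x = 114 + 4x.
Every vertex has degree 3, so 3V = 2E.
Euler: V − E + F = 2 ⇒ (2E)/3 − E + (19 + x) = 2.
Multiply by 6: 2·(2E) − 3·(2E) + 6·(19 + x) = 12, i.e. 114 + 6x − (114 + 4x) = 12.
Collecting terms: 2x = 12, so x = 6.
Then 2E = 114 + 4·6 = 138, so E = 69, V = 2E/3 = 46, F = 19 + 6 = 25.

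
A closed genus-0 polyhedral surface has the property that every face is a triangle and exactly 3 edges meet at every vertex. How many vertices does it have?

4

Each face has 3 edges and each edge borders two faces, so 2E = 3F.
Each vertex has degree 3, so 3V = 2E and hence V = 3F/3.
Euler: V − E + F = 2 ⇒ (3F/3) − (3F/2) + F = 2.
Multiply by 6: (6 − 9 + 6)F = 12, i.e. 3F = 12.
So F = 4, E = 3·4/2 = 6, V = 3·4/3 = 4.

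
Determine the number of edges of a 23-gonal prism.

69

A prism on an n-gon has two n-gon bases and n rectangular sides: V = 2·23 = 46, E = 3·23 = 69, F = 23 + 2 = 25.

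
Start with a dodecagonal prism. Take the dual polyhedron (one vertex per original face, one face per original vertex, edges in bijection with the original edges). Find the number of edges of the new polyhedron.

The base solid has V = 24, E = 36, F = 14.
The dual swaps V and F and preserves E: V′ = F = 14, E′ = E = 36, F′ = V = 24.

36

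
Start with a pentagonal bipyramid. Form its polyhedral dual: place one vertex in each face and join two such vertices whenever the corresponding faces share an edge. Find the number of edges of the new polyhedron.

15

The base solid has V = 7, E = 15, F = 10.
The dual swaps V and F and preserves E: V′ = F = 10, E′ = E = 15, F′ = V = 7.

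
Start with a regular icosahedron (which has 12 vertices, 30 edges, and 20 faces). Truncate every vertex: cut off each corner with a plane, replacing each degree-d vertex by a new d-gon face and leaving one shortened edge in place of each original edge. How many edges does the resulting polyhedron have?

Truncation replaces each original edge-end by a new vertex, so V′ = 2E = 60.
Each original edge survives, and each old vertex of degree d contributes d new edges; summing degrees gives Σd = 2E, so E′ = E + 2E = 3E = 90.
Each original face survives and each original vertex becomes one new face: F′ = F + V = 32.

90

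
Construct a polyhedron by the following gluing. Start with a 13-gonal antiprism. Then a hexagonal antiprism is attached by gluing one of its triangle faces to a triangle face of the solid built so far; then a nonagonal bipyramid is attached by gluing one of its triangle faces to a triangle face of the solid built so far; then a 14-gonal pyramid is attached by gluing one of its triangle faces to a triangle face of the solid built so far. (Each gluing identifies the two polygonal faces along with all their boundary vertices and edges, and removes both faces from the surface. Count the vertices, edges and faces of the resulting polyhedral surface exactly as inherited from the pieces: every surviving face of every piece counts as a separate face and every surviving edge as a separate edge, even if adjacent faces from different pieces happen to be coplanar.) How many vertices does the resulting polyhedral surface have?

A 13-gonal antiprism: V=26, E=52, F=28.
Attach a hexagonal antiprism (V=12, E=24, F=14) along a 3-gon: merge 3 vertices and 3 edges, delete both glued faces → V=35, E=73, F=40.
Attach a nonagonal bipyramid (V=11, E=27, F=18) along a 3-gon: merge 3 vertices and 3 edges, delete both glued faces → V=43, E=97, F=56.
Attach a 14-gonal pyramid (V=15, E=28, F=15) along a 3-gon: merge 3 vertices and 3 edges, delete both glued faces → V=55, E=122, F=69.
Check: V − E + F = 55 − 122 + 69 = 2.

55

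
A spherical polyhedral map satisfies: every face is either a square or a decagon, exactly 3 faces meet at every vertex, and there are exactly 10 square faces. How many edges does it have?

30

Let x be the number of decagons; then F = 10 + x.
Edge–face incidences: 2E = 4·10 + 10·x = 40 + 10x.
Every vertex has degree 3, so 3V = 2E.
Euler: V − E + F = 2 ⇒ (2E)/3 − E + (10 + x) = 2.
Multiply by 6: 2·(2E) − 3·(2E) + 6·(10 + x) = 12, i.e. 60 + 6x − (40 + 10x) = 12.
Collecting terms: −4x + 20 = 12, so −4x = −8, so x = 2.
Then 2E = 40 + 10·2 = 60, so E = 30, V = 2E/3 = 20, F = 10 + 2 = 12.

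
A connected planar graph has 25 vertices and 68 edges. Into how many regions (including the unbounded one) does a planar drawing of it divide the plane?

45

Euler's formula for a connected plane graph: V − E + F = 2, so F = 2 − 25 + 68 = 45.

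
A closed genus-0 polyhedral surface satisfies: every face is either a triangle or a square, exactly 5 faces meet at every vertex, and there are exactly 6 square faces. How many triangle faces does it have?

32

Let x be the number of triangles; then F = 6 + x.
Edge–face incidences: 2E = 4·6 + 3·x = 24 + 3x.
Every vertex has degree 5, so 5V = 2E.
Euler: V − E + F = 2 ⇒ (2E)/5 − E + (6 + x) = 2.
Multiply by 10: 2·(2E) − 5·(2E) + 10·(6 + x) = 20, i.e. 60 + 10x − 3·(24 + 3x) = 20.
Collecting terms: x − 12 = 20, so x = 32.
Then 2E = 24 + 3·32 = 120, so E = 60, V = 2E/5 = 24, F = 6 + 32 = 38.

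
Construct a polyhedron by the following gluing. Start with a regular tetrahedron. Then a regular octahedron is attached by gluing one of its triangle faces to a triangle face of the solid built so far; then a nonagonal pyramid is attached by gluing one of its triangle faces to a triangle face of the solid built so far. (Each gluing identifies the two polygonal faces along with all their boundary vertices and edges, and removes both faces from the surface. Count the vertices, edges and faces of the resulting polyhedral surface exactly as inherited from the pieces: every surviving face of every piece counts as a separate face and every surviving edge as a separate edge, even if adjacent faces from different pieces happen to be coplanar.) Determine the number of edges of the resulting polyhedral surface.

30

A regular tetrahedron: V=4, E=6, F=4.
Attach a regular octahedron (V=6, E=12, F=8) along a 3-gon: merge 3 vertices and 3 edges, delete both glued faces → V=7, E=15, F=10.
Attach a nonagonal pyramid (V=10, E=18, F=10) along a 3-gon: merge 3 vertices and 3 edges, delete both glued faces → V=14, E=30, F=18.
Check: V − E + F = 14 − 30 + 18 = 2.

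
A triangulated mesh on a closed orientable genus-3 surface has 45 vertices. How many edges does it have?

147

χ = 2 − 2·3 = -4, and every face is a triangle so 3F = 2E.
V − E + F = -4 with E = 3F/2 gives 45 − (3/2 − 1)·F = -4, so F = 98 and E = 147.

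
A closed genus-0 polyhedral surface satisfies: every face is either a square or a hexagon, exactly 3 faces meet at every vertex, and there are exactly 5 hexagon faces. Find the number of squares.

6

Let x be the number of squares; then F = 5 + x.
Edge–face incidences: 2E = 6·5 + 4·x = 30 + 4x.
Every vertex has degree 3, so 3V = 2E.
Euler: V − E + F = 2 ⇒ (2E)/3 − E + (5 + x) = 2.
Multiply by 6: 2·(2E) − 3·(2E) + 6·(5 + x) = 12, i.e. 30 + 6x − (30 + 4x) = 12.
Collecting terms: 2x = 12, so x = 6.
Then 2E = 30 + 4·6 = 54, so E = 27, V = 2E/3 = 18, F = 5 + 6 = 11.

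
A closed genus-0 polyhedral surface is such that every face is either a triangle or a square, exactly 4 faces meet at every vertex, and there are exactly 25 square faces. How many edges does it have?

62

Let x be the number of triangles; then F = 25 + x.
Edge–face incidences: 2E = 4·25 + 3·x = 100 + 3x.
Every vertex has degree 4, so 4V = 2E.
Euler: V − E + F = 2 ⇒ (2E)/4 − E + (25 + x) = 2.
Multiply by 8: 2·(2E) − 4·(2E) + 8·(25 + x) = 16, i.e. 200 + 8x − 2·(100 + 3x) = 16.
Collecting terms: 2x = 16, so x = 8.
Then 2E = 100 + 3·8 = 124, so E = 62, V = 2E/4 = 31, F = 25 + 8 = 33.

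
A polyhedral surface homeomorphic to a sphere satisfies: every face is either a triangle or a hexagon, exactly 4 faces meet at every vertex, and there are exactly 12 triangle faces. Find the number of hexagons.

Let x be the number of hexagons; then F = 12 + x.
Edge–face incidences: 2E = 3·12 + 6·x = 36 + 6x.
Every vertex has degree 4, so 4V = 2E.
Euler: V − E + F = 2 ⇒ (2E)/4 − E + (12 + x) = 2.
Multiply by 8: 2·(2E) − 4·(2E) + 8·(12 + x) = 16, i.e. 96 + 8x − 2·(36 + 6x) = 16.
Collecting terms: −4x + 24 = 16, so −4x = −8, so x = 2.
Then 2E = 36 + 6·2 = 48, so E = 24, V = 2E/4 = 12, F = 12 + 2 = 14.

2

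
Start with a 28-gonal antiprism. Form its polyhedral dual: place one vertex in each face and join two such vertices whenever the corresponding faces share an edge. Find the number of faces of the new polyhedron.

56

The base solid has V = 56, E = 112, F = 58.
The dual swaps V and F and preserves E: V′ = F = 58, E′ = E = 112, F′ = V = 56.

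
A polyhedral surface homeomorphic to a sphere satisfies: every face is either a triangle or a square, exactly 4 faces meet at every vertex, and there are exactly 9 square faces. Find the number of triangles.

8

Let x be the number of triangles; then F = 9 + x.
Edge–face incidences: 2E = 4·9 + 3·x = 36 + 3x.
Every vertex has degree 4, so 4V = 2E.
Euler: V − E + F = 2 ⇒ (2E)/4 − E + (9 + x) = 2.
Multiply by 8: 2·(2E) − 4·(2E) + 8·(9 + x) = 16, i.e. 72 + 8x − 2·(36 + 3x) = 16.
Collecting terms: 2x = 16, so x = 8.
Then 2E = 36 + 3·8 = 60, so E = 30, V = 2E/4 = 15, F = 9 + 8 = 17.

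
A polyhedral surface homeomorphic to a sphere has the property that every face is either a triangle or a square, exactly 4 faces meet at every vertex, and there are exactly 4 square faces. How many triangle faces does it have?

Let x be the number of triangles; then F = 4 + x.
Edge–face incidences: 2E = 4·4 + 3·x = 16 + 3x.
Every vertex has degree 4, so 4V = 2E.
Euler: V − E + F = 2 ⇒ (2E)/4 − E + (4 + x) = 2.
Multiply by 8: 2·(2E) − 4·(2E) + 8·(4 + x) = 16, i.e. 32 + 8x − 2·(16 + 3x) = 16.
Collecting terms: 2x = 16, so x = 8.
Then 2E = 16 + 3·8 = 40, so E = 20, V = 2E/4 = 10, F = 4 + 8 = 12.

8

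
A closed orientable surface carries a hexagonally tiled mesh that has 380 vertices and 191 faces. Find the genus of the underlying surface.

Every face is a hexagon, so 2E = 6·191 = 1146, giving E = 573.
χ = V − E + F = 380 − 573 + 191 = -2.
For a closed orientable surface χ = 2 − 2g, so g = (2 − (-2))/2 = 2.

2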